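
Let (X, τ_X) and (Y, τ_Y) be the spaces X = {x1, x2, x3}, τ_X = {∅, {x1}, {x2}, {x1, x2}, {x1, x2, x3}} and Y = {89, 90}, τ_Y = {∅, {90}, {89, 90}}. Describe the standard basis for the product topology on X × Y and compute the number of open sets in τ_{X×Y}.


Basis B = {∅ × ∅, {x1} × {90}, {x2} × {90}, {x1} × {89, 90}, {x1, x2} × {90}, {x2} × {89, 90}, {x1, x2, x3} × {90}, {x1, x2} × {89, 90}, {x1, x2, x3} × {89, 90}}; |τ_{X×Y}| = 14.

Enumerate products U × V with U ∈ τ_X, V ∈ τ_Y (deduplicated):
  ∅ × ∅ = {} (∅)
  {x1} × {90} = {(x1,90)}
  {x2} × {90} = {(x2,90)}
  {x1} × {89, 90} = {(x1,89), (x1,90)}
  {x1, x2} × {90} = {(x1,90), (x2,90)}
  {x2} × {89, 90} = {(x2,89), (x2,90)}
  {x1, x2, x3} × {90} = {(x1,90), (x2,90), (x3,90)}
  {x1, x2} × {89, 90} = {(x1,89), (x1,90), (x2,89), (x2,90)}
  {x1, x2, x3} × {89, 90} = {(x1,89), (x1,90), (x2,89), (x2,90), (x3,89), (x3,90)}
These 9 distinct sets form the basis B.
Close under arbitrary unions to get τ_{X×Y}; counting gives |τ_{X×Y}| = 14.


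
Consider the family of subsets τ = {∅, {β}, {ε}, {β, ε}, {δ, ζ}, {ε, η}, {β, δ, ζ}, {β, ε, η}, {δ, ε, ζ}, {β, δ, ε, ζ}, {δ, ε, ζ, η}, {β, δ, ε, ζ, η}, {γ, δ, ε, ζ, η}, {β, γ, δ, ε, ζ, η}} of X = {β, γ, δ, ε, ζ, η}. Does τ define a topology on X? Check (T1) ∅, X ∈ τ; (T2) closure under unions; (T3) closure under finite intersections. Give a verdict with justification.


τ IS a topology on X.

Axiom (T1): ∅ ∈ τ? Yes; X ∈ τ? Yes.
Axiom (T2/T3): check pairwise unions and intersections of members of τ.
All pairwise intersections and unions checked — each lies in τ. Therefore τ satisfies (T1), (T2), (T3): it IS a topology on X.


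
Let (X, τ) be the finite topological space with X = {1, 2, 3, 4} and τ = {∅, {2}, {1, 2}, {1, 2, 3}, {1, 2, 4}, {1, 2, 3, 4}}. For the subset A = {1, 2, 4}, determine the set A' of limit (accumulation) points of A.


A' = {1, 3, 4}

For each x ∈ X, list the open sets U ∈ τ with x ∈ U, then check whether U ∩ (A ∖ {x}) ≠ ∅ for every such U.
  x = 1: opens ∋ x are {1, 2}, {1, 2, 3}, {1, 2, 4}, {1, 2, 3, 4}; each meets A ∖ {1}, so x IS a limit point.
  x = 2: open {2} ∋ x has {2} ∩ (A ∖ {2}) = ∅, so x is NOT a limit point.
  x = 3: opens ∋ x are {1, 2, 3}, {1, 2, 3, 4}; each meets A ∖ {3}, so x IS a limit point.
  x = 4: opens ∋ x are {1, 2, 4}, {1, 2, 3, 4}; each meets A ∖ {4}, so x IS a limit point.
Collecting: A' = {1, 3, 4}.


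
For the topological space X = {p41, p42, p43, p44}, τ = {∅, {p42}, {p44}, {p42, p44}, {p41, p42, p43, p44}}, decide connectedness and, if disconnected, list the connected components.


(X, τ) is connected.

Find clopen sets (U ∈ τ with X ∖ U ∈ τ):
  U = ∅, X ∖ U = {p41, p42, p43, p44} — both open, so U is clopen.
  U = {p41, p42, p43, p44}, X ∖ U = ∅ — both open, so U is clopen.
Only trivial clopens (∅ and X) exist, so (X, τ) is connected.
Compute connected components by grouping points that agree on all clopens:
  component: {p41, p42, p43, p44}


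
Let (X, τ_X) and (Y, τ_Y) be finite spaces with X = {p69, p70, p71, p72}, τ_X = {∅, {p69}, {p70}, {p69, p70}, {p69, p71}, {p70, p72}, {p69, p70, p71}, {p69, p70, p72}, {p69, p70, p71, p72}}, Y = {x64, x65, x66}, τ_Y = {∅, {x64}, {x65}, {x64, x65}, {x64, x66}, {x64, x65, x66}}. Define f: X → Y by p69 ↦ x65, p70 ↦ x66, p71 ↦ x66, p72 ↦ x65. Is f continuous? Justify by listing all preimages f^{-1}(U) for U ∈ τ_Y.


f is NOT continuous.

Compute f^{-1}(U) for each U ∈ τ_Y:
  U = ∅: f^{-1}(U) = ∅ ∈ τ_X ✓.
  U = {x64}: f^{-1}(U) = ∅ ∈ τ_X ✓.
  U = {x65}: f^{-1}(U) = {p69, p72} ∉ τ_X ✗.
  U = {x64, x65}: f^{-1}(U) = {p69, p72} ∉ τ_X ✗.
  U = {x64, x66}: f^{-1}(U) = {p70, p71} ∉ τ_X ✗.
  U = {x64, x65, x66}: f^{-1}(U) = {p69, p70, p71, p72} ∈ τ_X ✓.
Found U = {x65} with f^{-1}(U) = {p69, p72} not in τ_X. Therefore f is NOT continuous.


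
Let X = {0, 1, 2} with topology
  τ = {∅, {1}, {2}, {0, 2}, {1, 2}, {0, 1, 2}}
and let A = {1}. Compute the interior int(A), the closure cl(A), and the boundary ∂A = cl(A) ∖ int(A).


int(A) = {1}, cl(A) = {1}, ∂A = ∅.

Closed sets in (X, τ) are complements of opens:
  closed(X, τ) = {∅, {0}, {1}, {0, 1}, {0, 2}, {0, 1, 2}}.
int(A) = ⋃ {U ∈ τ : U ⊆ A}. Opens contained in A: ∅, {1}.
Taking the union of these: int(A) = {1}.
cl(A) = ⋂ {C closed : A ⊆ C}. Closed sets containing A: {1}, {0, 1}, {0, 1, 2}.
Intersecting these: cl(A) = {1}.
∂A = cl(A) ∖ int(A) = {1} ∖ {1} = ∅.


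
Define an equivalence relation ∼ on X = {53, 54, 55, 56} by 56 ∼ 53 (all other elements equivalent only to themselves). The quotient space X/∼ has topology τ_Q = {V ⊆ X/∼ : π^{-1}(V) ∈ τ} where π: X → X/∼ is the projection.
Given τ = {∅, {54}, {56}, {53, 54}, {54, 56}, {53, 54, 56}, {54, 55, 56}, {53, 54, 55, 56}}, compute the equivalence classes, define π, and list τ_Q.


X/∼ = {[53=56], [54], [55]}; |τ_Q| = 4.

Equivalence classes: [53=56], [54], [55].
Quotient map π: X → X/∼ sends 53 ↦ [53=56], 54 ↦ [54], 55 ↦ [55], 56 ↦ [53=56].
For each subset V ⊆ X/∼, compute π^{-1}(V) ⊆ X and check whether π^{-1}(V) ∈ τ. V is open in τ_Q iff π^{-1}(V) ∈ τ.
  V = {}: π^{-1}(V) = ∅ ∈ τ ✓.
  V = {[53=56]}: π^{-1}(V) = {53, 56} ∉ τ ✗.
  V = {[54]}: π^{-1}(V) = {54} ∈ τ ✓.
  V = {[53=56], [54]}: π^{-1}(V) = {53, 54, 56} ∈ τ ✓.
  V = {[55]}: π^{-1}(V) = {55} ∉ τ ✗.
  V = {[53=56], [55]}: π^{-1}(V) = {53, 55, 56} ∉ τ ✗.
  V = {[54], [55]}: π^{-1}(V) = {54, 55} ∉ τ ✗.
  V = {[53=56], [54], [55]}: π^{-1}(V) = {53, 54, 55, 56} ∈ τ ✓.
Open sets in the quotient: τ_Q = {{}, {[54]}, {[53=56], [54]}, {[53=56], [54], [55]}} (4 elements).


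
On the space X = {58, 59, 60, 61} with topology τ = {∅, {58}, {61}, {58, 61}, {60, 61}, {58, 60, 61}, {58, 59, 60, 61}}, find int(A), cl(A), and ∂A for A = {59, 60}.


int(A) = ∅, cl(A) = {59, 60}, ∂A = {59, 60}.

Closed sets in (X, τ) are complements of opens:
  closed(X, τ) = {∅, {59}, {58, 59}, {59, 60}, {58, 59, 60}, {59, 60, 61}, {58, 59, 60, 61}}.
int(A) = ⋃ {U ∈ τ : U ⊆ A}. Opens contained in A: ∅.
Taking the union of these: int(A) = ∅.
cl(A) = ⋂ {C closed : A ⊆ C}. Closed sets containing A: {59, 60}, {58, 59, 60}, {59, 60, 61}, {58, 59, 60, 61}.
Intersecting these: cl(A) = {59, 60}.
∂A = cl(A) ∖ int(A) = {59, 60} ∖ ∅ = {59, 60}.


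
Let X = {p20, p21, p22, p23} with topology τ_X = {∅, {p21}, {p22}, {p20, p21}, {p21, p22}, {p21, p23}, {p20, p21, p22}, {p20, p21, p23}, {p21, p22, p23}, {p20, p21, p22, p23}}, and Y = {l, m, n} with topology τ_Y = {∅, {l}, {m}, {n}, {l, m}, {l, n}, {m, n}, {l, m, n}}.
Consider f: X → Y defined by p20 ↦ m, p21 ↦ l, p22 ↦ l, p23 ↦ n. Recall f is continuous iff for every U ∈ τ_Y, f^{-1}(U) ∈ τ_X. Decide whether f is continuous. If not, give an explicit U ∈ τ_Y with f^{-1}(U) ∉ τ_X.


f is NOT continuous.

Compute f^{-1}(U) for each U ∈ τ_Y:
  U = ∅: f^{-1}(U) = ∅ ∈ τ_X ✓.
  U = {l}: f^{-1}(U) = {p21, p22} ∈ τ_X ✓.
  U = {m}: f^{-1}(U) = {p20} ∉ τ_X ✗.
  U = {n}: f^{-1}(U) = {p23} ∉ τ_X ✗.
  U = {l, m}: f^{-1}(U) = {p20, p21, p22} ∈ τ_X ✓.
  U = {l, n}: f^{-1}(U) = {p21, p22, p23} ∈ τ_X ✓.
  U = {m, n}: f^{-1}(U) = {p20, p23} ∉ τ_X ✗.
  U = {l, m, n}: f^{-1}(U) = {p20, p21, p22, p23} ∈ τ_X ✓.
Found U = {m} with f^{-1}(U) = {p20} not in τ_X. Therefore f is NOT continuous.


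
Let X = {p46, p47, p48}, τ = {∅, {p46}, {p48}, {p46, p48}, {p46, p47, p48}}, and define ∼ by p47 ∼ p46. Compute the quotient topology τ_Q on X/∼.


X/∼ = {[p46=p47], [p48]}; |τ_Q| = 3.

Equivalence classes: [p46=p47], [p48].
Quotient map π: X → X/∼ sends p46 ↦ [p46=p47], p47 ↦ [p46=p47], p48 ↦ [p48].
For each subset V ⊆ X/∼, compute π^{-1}(V) ⊆ X and check whether π^{-1}(V) ∈ τ. V is open in τ_Q iff π^{-1}(V) ∈ τ.
  V = {}: π^{-1}(V) = ∅ ∈ τ ✓.
  V = {[p46=p47]}: π^{-1}(V) = {p46, p47} ∉ τ ✗.
  V = {[p48]}: π^{-1}(V) = {p48} ∈ τ ✓.
  V = {[p46=p47], [p48]}: π^{-1}(V) = {p46, p47, p48} ∈ τ ✓.
Open sets in the quotient: τ_Q = {{}, {[p48]}, {[p46=p47], [p48]}} (3 elements).


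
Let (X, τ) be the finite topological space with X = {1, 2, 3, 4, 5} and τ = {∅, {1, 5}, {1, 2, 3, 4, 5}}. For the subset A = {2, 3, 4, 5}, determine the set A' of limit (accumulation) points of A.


A' = {1, 2, 3, 4}

For each x ∈ X, list the open sets U ∈ τ with x ∈ U, then check whether U ∩ (A ∖ {x}) ≠ ∅ for every such U.
  x = 1: opens ∋ x are {1, 5}, {1, 2, 3, 4, 5}; each meets A ∖ {1}, so x IS a limit point.
  x = 2: opens ∋ x are {1, 2, 3, 4, 5}; each meets A ∖ {2}, so x IS a limit point.
  x = 3: opens ∋ x are {1, 2, 3, 4, 5}; each meets A ∖ {3}, so x IS a limit point.
  x = 4: opens ∋ x are {1, 2, 3, 4, 5}; each meets A ∖ {4}, so x IS a limit point.
  x = 5: open {1, 5} ∋ x has {1, 5} ∩ (A ∖ {5}) = ∅, so x is NOT a limit point.
Collecting: A' = {1, 2, 3, 4}.


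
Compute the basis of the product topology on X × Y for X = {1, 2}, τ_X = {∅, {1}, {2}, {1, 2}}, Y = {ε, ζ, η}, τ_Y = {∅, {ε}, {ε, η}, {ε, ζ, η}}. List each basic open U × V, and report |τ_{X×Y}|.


Basis B = {∅ × ∅, {1} × {ε}, {2} × {ε}, {1} × {ε, η}, {1, 2} × {ε}, {2} × {ε, η}, {1} × {ε, ζ, η}, {2} × {ε, ζ, η}, {1, 2} × {ε, η}, {1, 2} × {ε, ζ, η}}; |τ_{X×Y}| = 16.

Enumerate products U × V with U ∈ τ_X, V ∈ τ_Y (deduplicated):
  ∅ × ∅ = {} (∅)
  {1} × {ε} = {(1,ε)}
  {2} × {ε} = {(2,ε)}
  {1} × {ε, η} = {(1,ε), (1,η)}
  {1, 2} × {ε} = {(1,ε), (2,ε)}
  {2} × {ε, η} = {(2,ε), (2,η)}
  {1} × {ε, ζ, η} = {(1,ε), (1,ζ), (1,η)}
  {2} × {ε, ζ, η} = {(2,ε), (2,ζ), (2,η)}
  {1, 2} × {ε, η} = {(1,ε), (1,η), (2,ε), (2,η)}
  {1, 2} × {ε, ζ, η} = {(1,ε), (1,ζ), (1,η), (2,ε), (2,ζ), (2,η)}
These 10 distinct sets form the basis B.
Close under arbitrary unions to get τ_{X×Y}; counting gives |τ_{X×Y}| = 16.


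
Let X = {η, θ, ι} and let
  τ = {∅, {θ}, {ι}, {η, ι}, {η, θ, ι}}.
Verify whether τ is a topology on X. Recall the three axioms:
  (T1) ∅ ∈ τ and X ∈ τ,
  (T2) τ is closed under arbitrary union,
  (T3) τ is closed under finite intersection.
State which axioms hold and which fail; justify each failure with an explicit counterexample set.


τ is NOT a topology on X.

Axiom (T1): ∅ ∈ τ? Yes; X ∈ τ? Yes.
Axiom (T2/T3): check pairwise unions and intersections of members of τ.
Counterexample for (T2): {θ} ∪ {ι} = {θ, ι} ∉ τ. Therefore τ is NOT a topology.


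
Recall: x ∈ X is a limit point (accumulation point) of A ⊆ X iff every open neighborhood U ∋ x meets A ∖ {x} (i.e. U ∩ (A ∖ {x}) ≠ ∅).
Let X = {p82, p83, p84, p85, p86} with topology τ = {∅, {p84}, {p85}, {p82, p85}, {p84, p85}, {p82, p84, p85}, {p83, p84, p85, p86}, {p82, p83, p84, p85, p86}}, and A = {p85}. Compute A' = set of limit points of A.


A' = {p82, p83, p86}

For each x ∈ X, list the open sets U ∈ τ with x ∈ U, then check whether U ∩ (A ∖ {x}) ≠ ∅ for every such U.
  x = p82: opens ∋ x are {p82, p85}, {p82, p84, p85}, {p82, p83, p84, p85, p86}; each meets A ∖ {p82}, so x IS a limit point.
  x = p83: opens ∋ x are {p83, p84, p85, p86}, {p82, p83, p84, p85, p86}; each meets A ∖ {p83}, so x IS a limit point.
  x = p84: open {p84} ∋ x has {p84} ∩ (A ∖ {p84}) = ∅, so x is NOT a limit point.
  x = p85: open {p85} ∋ x has {p85} ∩ (A ∖ {p85}) = ∅, so x is NOT a limit point.
  x = p86: opens ∋ x are {p83, p84, p85, p86}, {p82, p83, p84, p85, p86}; each meets A ∖ {p86}, so x IS a limit point.
Collecting: A' = {p82, p83, p86}.


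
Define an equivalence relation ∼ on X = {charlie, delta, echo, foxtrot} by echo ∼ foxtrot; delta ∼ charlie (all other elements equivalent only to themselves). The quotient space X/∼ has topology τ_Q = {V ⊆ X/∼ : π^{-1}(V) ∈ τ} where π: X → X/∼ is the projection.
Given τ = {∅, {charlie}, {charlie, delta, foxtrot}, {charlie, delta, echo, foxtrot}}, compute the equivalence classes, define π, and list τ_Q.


X/∼ = {[charlie=delta], [echo=foxtrot]}; |τ_Q| = 2.

Equivalence classes: [charlie=delta], [echo=foxtrot].
Quotient map π: X → X/∼ sends charlie ↦ [charlie=delta], delta ↦ [charlie=delta], echo ↦ [echo=foxtrot], foxtrot ↦ [echo=foxtrot].
For each subset V ⊆ X/∼, compute π^{-1}(V) ⊆ X and check whether π^{-1}(V) ∈ τ. V is open in τ_Q iff π^{-1}(V) ∈ τ.
  V = {}: π^{-1}(V) = ∅ ∈ τ ✓.
  V = {[charlie=delta]}: π^{-1}(V) = {charlie, delta} ∉ τ ✗.
  V = {[echo=foxtrot]}: π^{-1}(V) = {echo, foxtrot} ∉ τ ✗.
  V = {[charlie=delta], [echo=foxtrot]}: π^{-1}(V) = {charlie, delta, echo, foxtrot} ∈ τ ✓.
Open sets in the quotient: τ_Q = {{}, {[charlie=delta], [echo=foxtrot]}} (2 elements).


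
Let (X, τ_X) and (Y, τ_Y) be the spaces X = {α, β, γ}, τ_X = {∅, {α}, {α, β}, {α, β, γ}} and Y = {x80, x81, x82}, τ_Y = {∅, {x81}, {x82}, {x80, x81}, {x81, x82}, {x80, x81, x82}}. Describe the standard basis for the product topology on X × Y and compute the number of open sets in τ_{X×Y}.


Basis B = {∅ × ∅, {α} × {x81}, {α} × {x82}, {α} × {x80, x81}, {α} × {x81, x82}, {α, β} × {x81}, {α, β} × {x82}, {α} × {x80, x81, x82}, {α, β, γ} × {x81}, {α, β, γ} × {x82}, {α, β} × {x80, x81}, {α, β} × {x81, x82}, {α, β} × {x80, x81, x82}, {α, β, γ} × {x80, x81}, {α, β, γ} × {x81, x82}, {α, β, γ} × {x80, x81, x82}}; |τ_{X×Y}| = 40.

Enumerate products U × V with U ∈ τ_X, V ∈ τ_Y (deduplicated):
  ∅ × ∅ = {} (∅)
  {α} × {x81} = {(α,x81)}
  {α} × {x82} = {(α,x82)}
  {α} × {x80, x81} = {(α,x80), (α,x81)}
  {α} × {x81, x82} = {(α,x81), (α,x82)}
  {α, β} × {x81} = {(α,x81), (β,x81)}
  {α, β} × {x82} = {(α,x82), (β,x82)}
  {α} × {x80, x81, x82} = {(α,x80), (α,x81), (α,x82)}
  {α, β, γ} × {x81} = {(α,x81), (β,x81), (γ,x81)}
  {α, β, γ} × {x82} = {(α,x82), (β,x82), (γ,x82)}
  {α, β} × {x80, x81} = {(α,x80), (α,x81), (β,x80), (β,x81)}
  {α, β} × {x81, x82} = {(α,x81), (α,x82), (β,x81), (β,x82)}
  {α, β} × {x80, x81, x82} = {(α,x80), (α,x81), (α,x82), (β,x80), (β,x81), (β,x82)}
  {α, β, γ} × {x80, x81} = {(α,x80), (α,x81), (β,x80), (β,x81), (γ,x80), (γ,x81)}
  {α, β, γ} × {x81, x82} = {(α,x81), (α,x82), (β,x81), (β,x82), (γ,x81), (γ,x82)}
  {α, β, γ} × {x80, x81, x82} = {(α,x80), (α,x81), (α,x82), (β,x80), (β,x81), (β,x82), (γ,x80), (γ,x81), (γ,x82)}
These 16 distinct sets form the basis B.
Close under arbitrary unions to get τ_{X×Y}; counting gives |τ_{X×Y}| = 40.


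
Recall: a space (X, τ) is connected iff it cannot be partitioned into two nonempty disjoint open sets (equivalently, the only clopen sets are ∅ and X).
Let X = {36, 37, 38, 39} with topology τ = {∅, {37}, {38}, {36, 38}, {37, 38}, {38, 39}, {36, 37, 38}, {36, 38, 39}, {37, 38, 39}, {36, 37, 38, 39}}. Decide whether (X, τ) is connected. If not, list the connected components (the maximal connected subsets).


(X, τ) is disconnected; components = [{37}, {36, 38, 39}].

Find clopen sets (U ∈ τ with X ∖ U ∈ τ):
  U = ∅, X ∖ U = {36, 37, 38, 39} — both open, so U is clopen.
  U = {37}, X ∖ U = {36, 38, 39} — both open, so U is clopen.
  U = {36, 38, 39}, X ∖ U = {37} — both open, so U is clopen.
  U = {36, 37, 38, 39}, X ∖ U = ∅ — both open, so U is clopen.
Nontrivial clopen(s) exist: e.g. {36, 38, 39}. So (X, τ) is disconnected.
Compute connected components by grouping points that agree on all clopens:
  component: {37}
  component: {36, 38, 39}


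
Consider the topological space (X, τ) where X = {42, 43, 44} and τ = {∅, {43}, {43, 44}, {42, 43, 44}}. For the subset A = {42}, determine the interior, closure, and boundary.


int(A) = ∅, cl(A) = {42}, ∂A = {42}.

Closed sets in (X, τ) are complements of opens:
  closed(X, τ) = {∅, {42}, {42, 44}, {42, 43, 44}}.
int(A) = ⋃ {U ∈ τ : U ⊆ A}. Opens contained in A: ∅.
Taking the union of these: int(A) = ∅.
cl(A) = ⋂ {C closed : A ⊆ C}. Closed sets containing A: {42}, {42, 44}, {42, 43, 44}.
Intersecting these: cl(A) = {42}.
∂A = cl(A) ∖ int(A) = {42} ∖ ∅ = {42}.


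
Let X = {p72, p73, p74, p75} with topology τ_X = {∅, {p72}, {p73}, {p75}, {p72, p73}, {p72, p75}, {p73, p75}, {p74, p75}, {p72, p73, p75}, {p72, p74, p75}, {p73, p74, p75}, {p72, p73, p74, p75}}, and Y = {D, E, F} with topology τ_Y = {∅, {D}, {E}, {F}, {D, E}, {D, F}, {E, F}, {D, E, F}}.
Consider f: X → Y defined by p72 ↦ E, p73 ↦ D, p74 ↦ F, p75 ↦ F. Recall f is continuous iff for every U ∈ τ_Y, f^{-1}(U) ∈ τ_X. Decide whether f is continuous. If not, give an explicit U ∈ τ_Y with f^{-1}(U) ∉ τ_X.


f IS continuous.

Compute f^{-1}(U) for each U ∈ τ_Y:
  U = ∅: f^{-1}(U) = ∅ ∈ τ_X ✓.
  U = {D}: f^{-1}(U) = {p73} ∈ τ_X ✓.
  U = {E}: f^{-1}(U) = {p72} ∈ τ_X ✓.
  U = {F}: f^{-1}(U) = {p74, p75} ∈ τ_X ✓.
  U = {D, E}: f^{-1}(U) = {p72, p73} ∈ τ_X ✓.
  U = {D, F}: f^{-1}(U) = {p73, p74, p75} ∈ τ_X ✓.
  U = {E, F}: f^{-1}(U) = {p72, p74, p75} ∈ τ_X ✓.
  U = {D, E, F}: f^{-1}(U) = {p72, p73, p74, p75} ∈ τ_X ✓.
Every preimage lies in τ_X, so f IS continuous.


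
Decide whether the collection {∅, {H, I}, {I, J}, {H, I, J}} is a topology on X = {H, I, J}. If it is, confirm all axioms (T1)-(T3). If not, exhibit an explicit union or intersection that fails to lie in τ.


τ is NOT a topology on X.

Axiom (T1): ∅ ∈ τ? Yes; X ∈ τ? Yes.
Axiom (T2/T3): check pairwise unions and intersections of members of τ.
Counterexample for (T3): {H, I} ∩ {I, J} = {I} ∉ τ. Therefore τ is NOT a topology.


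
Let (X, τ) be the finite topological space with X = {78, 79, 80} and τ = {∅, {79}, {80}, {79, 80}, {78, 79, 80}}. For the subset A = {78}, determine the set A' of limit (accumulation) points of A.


A' = ∅

For each x ∈ X, list the open sets U ∈ τ with x ∈ U, then check whether U ∩ (A ∖ {x}) ≠ ∅ for every such U.
  x = 78: open {78, 79, 80} ∋ x has {78, 79, 80} ∩ (A ∖ {78}) = ∅, so x is NOT a limit point.
  x = 79: open {79} ∋ x has {79} ∩ (A ∖ {79}) = ∅, so x is NOT a limit point.
  x = 80: open {80} ∋ x has {80} ∩ (A ∖ {80}) = ∅, so x is NOT a limit point.
Collecting: A' = ∅.


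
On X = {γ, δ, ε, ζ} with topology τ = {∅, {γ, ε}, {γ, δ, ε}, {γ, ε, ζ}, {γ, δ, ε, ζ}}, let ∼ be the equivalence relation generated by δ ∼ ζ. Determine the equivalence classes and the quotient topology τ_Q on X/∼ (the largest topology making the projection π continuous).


X/∼ = {[γ], [δ=ζ], [ε]}; |τ_Q| = 3.

Equivalence classes: [γ], [δ=ζ], [ε].
Quotient map π: X → X/∼ sends γ ↦ [γ], δ ↦ [δ=ζ], ε ↦ [ε], ζ ↦ [δ=ζ].
For each subset V ⊆ X/∼, compute π^{-1}(V) ⊆ X and check whether π^{-1}(V) ∈ τ. V is open in τ_Q iff π^{-1}(V) ∈ τ.
  V = {}: π^{-1}(V) = ∅ ∈ τ ✓.
  V = {[γ]}: π^{-1}(V) = {γ} ∉ τ ✗.
  V = {[δ=ζ]}: π^{-1}(V) = {δ, ζ} ∉ τ ✗.
  V = {[γ], [δ=ζ]}: π^{-1}(V) = {γ, δ, ζ} ∉ τ ✗.
  V = {[ε]}: π^{-1}(V) = {ε} ∉ τ ✗.
  V = {[γ], [ε]}: π^{-1}(V) = {γ, ε} ∈ τ ✓.
  V = {[δ=ζ], [ε]}: π^{-1}(V) = {δ, ε, ζ} ∉ τ ✗.
  V = {[γ], [δ=ζ], [ε]}: π^{-1}(V) = {γ, δ, ε, ζ} ∈ τ ✓.
Open sets in the quotient: τ_Q = {{}, {[γ], [ε]}, {[γ], [δ=ζ], [ε]}} (3 elements).


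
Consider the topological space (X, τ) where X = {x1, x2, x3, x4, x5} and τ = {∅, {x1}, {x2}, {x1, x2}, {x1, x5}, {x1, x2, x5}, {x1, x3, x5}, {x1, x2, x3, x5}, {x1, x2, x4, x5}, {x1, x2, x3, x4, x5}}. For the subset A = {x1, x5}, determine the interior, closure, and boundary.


int(A) = {x1, x5}, cl(A) = {x1, x3, x4, x5}, ∂A = {x3, x4}.

Closed sets in (X, τ) are complements of opens:
  closed(X, τ) = {∅, {x3}, {x4}, {x2, x4}, {x3, x4}, {x2, x3, x4}, {x3, x4, x5}, {x1, x3, x4, x5}, {x2, x3, x4, x5}, {x1, x2, x3, x4, x5}}.
int(A) = ⋃ {U ∈ τ : U ⊆ A}. Opens contained in A: ∅, {x1}, {x1, x5}.
Taking the union of these: int(A) = {x1, x5}.
cl(A) = ⋂ {C closed : A ⊆ C}. Closed sets containing A: {x1, x3, x4, x5}, {x1, x2, x3, x4, x5}.
Intersecting these: cl(A) = {x1, x3, x4, x5}.
∂A = cl(A) ∖ int(A) = {x1, x3, x4, x5} ∖ {x1, x5} = {x3, x4}.


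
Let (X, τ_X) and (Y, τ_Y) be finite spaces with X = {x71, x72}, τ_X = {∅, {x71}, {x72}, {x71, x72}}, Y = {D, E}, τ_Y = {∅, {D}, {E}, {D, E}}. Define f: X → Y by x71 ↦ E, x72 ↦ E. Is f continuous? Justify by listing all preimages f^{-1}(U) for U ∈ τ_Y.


f IS continuous.

Compute f^{-1}(U) for each U ∈ τ_Y:
  U = ∅: f^{-1}(U) = ∅ ∈ τ_X ✓.
  U = {D}: f^{-1}(U) = ∅ ∈ τ_X ✓.
  U = {E}: f^{-1}(U) = {x71, x72} ∈ τ_X ✓.
  U = {D, E}: f^{-1}(U) = {x71, x72} ∈ τ_X ✓.
Every preimage lies in τ_X, so f IS continuous.


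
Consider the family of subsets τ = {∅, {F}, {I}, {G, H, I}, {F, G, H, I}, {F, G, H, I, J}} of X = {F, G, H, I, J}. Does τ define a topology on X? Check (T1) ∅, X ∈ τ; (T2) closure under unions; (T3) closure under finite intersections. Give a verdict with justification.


τ is NOT a topology on X.

Axiom (T1): ∅ ∈ τ? Yes; X ∈ τ? Yes.
Axiom (T2/T3): check pairwise unions and intersections of members of τ.
Counterexample for (T2): {F} ∪ {I} = {F, I} ∉ τ. Therefore τ is NOT a topology.


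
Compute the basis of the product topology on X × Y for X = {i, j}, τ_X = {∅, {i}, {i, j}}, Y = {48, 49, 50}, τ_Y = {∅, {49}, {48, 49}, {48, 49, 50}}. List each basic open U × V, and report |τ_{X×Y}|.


Basis B = {∅ × ∅, {i} × {49}, {i} × {48, 49}, {i, j} × {49}, {i} × {48, 49, 50}, {i, j} × {48, 49}, {i, j} × {48, 49, 50}}; |τ_{X×Y}| = 10.

Enumerate products U × V with U ∈ τ_X, V ∈ τ_Y (deduplicated):
  ∅ × ∅ = {} (∅)
  {i} × {49} = {(i,49)}
  {i} × {48, 49} = {(i,48), (i,49)}
  {i, j} × {49} = {(i,49), (j,49)}
  {i} × {48, 49, 50} = {(i,48), (i,49), (i,50)}
  {i, j} × {48, 49} = {(i,48), (i,49), (j,48), (j,49)}
  {i, j} × {48, 49, 50} = {(i,48), (i,49), (i,50), (j,48), (j,49), (j,50)}
These 7 distinct sets form the basis B.
Close under arbitrary unions to get τ_{X×Y}; counting gives |τ_{X×Y}| = 10.


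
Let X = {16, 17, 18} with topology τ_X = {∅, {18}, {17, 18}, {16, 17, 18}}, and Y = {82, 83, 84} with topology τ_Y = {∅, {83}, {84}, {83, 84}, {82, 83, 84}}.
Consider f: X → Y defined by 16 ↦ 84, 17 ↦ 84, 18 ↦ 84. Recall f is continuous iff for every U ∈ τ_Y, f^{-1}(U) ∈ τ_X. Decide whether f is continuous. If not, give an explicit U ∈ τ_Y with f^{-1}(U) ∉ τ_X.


f IS continuous.

Compute f^{-1}(U) for each U ∈ τ_Y:
  U = ∅: f^{-1}(U) = ∅ ∈ τ_X ✓.
  U = {83}: f^{-1}(U) = ∅ ∈ τ_X ✓.
  U = {84}: f^{-1}(U) = {16, 17, 18} ∈ τ_X ✓.
  U = {83, 84}: f^{-1}(U) = {16, 17, 18} ∈ τ_X ✓.
  U = {82, 83, 84}: f^{-1}(U) = {16, 17, 18} ∈ τ_X ✓.
Every preimage lies in τ_X, so f IS continuous.


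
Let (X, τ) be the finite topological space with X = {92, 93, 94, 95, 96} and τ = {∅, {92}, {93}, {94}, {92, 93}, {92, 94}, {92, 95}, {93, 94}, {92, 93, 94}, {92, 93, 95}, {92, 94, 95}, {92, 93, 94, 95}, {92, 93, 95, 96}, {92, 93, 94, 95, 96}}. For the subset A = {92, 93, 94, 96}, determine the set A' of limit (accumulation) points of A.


A' = {95, 96}

For each x ∈ X, list the open sets U ∈ τ with x ∈ U, then check whether U ∩ (A ∖ {x}) ≠ ∅ for every such U.
  x = 92: open {92} ∋ x has {92} ∩ (A ∖ {92}) = ∅, so x is NOT a limit point.
  x = 93: open {93} ∋ x has {93} ∩ (A ∖ {93}) = ∅, so x is NOT a limit point.
  x = 94: open {94} ∋ x has {94} ∩ (A ∖ {94}) = ∅, so x is NOT a limit point.
  x = 95: opens ∋ x are {92, 95}, {92, 93, 95}, {92, 94, 95}, {92, 93, 94, 95}, {92, 93, 95, 96}, {92, 93, 94, 95, 96}; each meets A ∖ {95}, so x IS a limit point.
  x = 96: opens ∋ x are {92, 93, 95, 96}, {92, 93, 94, 95, 96}; each meets A ∖ {96}, so x IS a limit point.
Collecting: A' = {95, 96}.


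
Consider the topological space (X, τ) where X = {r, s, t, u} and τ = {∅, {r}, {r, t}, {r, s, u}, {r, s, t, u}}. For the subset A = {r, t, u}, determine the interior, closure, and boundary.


int(A) = {r, t}, cl(A) = {r, s, t, u}, ∂A = {s, u}.

Closed sets in (X, τ) are complements of opens:
  closed(X, τ) = {∅, {t}, {s, u}, {s, t, u}, {r, s, t, u}}.
int(A) = ⋃ {U ∈ τ : U ⊆ A}. Opens contained in A: ∅, {r}, {r, t}.
Taking the union of these: int(A) = {r, t}.
cl(A) = ⋂ {C closed : A ⊆ C}. Closed sets containing A: {r, s, t, u}.
Intersecting these: cl(A) = {r, s, t, u}.
∂A = cl(A) ∖ int(A) = {r, s, t, u} ∖ {r, t} = {s, u}.


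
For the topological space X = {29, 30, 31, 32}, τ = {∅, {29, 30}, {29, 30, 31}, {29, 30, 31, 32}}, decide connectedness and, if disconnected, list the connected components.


(X, τ) is connected.

Find clopen sets (U ∈ τ with X ∖ U ∈ τ):
  U = ∅, X ∖ U = {29, 30, 31, 32} — both open, so U is clopen.
  U = {29, 30, 31, 32}, X ∖ U = ∅ — both open, so U is clopen.
Only trivial clopens (∅ and X) exist, so (X, τ) is connected.
Compute connected components by grouping points that agree on all clopens:
  component: {29, 30, 31, 32}


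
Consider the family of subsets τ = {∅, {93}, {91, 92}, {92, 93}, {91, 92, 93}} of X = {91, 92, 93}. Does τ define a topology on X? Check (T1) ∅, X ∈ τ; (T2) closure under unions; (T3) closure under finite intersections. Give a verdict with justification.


τ is NOT a topology on X.

Axiom (T1): ∅ ∈ τ? Yes; X ∈ τ? Yes.
Axiom (T2/T3): check pairwise unions and intersections of members of τ.
Counterexample for (T3): {91, 92} ∩ {92, 93} = {92} ∉ τ. Therefore τ is NOT a topology.


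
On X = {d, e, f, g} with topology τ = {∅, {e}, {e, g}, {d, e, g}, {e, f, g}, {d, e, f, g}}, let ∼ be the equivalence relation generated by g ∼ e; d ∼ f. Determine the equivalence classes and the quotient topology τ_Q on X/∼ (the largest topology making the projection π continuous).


X/∼ = {[d=f], [e=g]}; |τ_Q| = 3.

Equivalence classes: [d=f], [e=g].
Quotient map π: X → X/∼ sends d ↦ [d=f], e ↦ [e=g], f ↦ [d=f], g ↦ [e=g].
For each subset V ⊆ X/∼, compute π^{-1}(V) ⊆ X and check whether π^{-1}(V) ∈ τ. V is open in τ_Q iff π^{-1}(V) ∈ τ.
  V = {}: π^{-1}(V) = ∅ ∈ τ ✓.
  V = {[d=f]}: π^{-1}(V) = {d, f} ∉ τ ✗.
  V = {[e=g]}: π^{-1}(V) = {e, g} ∈ τ ✓.
  V = {[d=f], [e=g]}: π^{-1}(V) = {d, e, f, g} ∈ τ ✓.
Open sets in the quotient: τ_Q = {{}, {[e=g]}, {[d=f], [e=g]}} (3 elements).


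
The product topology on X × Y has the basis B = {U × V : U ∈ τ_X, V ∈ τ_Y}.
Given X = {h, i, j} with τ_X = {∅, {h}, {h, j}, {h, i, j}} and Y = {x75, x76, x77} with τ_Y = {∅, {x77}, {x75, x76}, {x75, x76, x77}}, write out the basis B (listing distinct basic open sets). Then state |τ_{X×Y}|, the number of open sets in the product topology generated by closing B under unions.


Basis B = {∅ × ∅, {h} × {x77}, {h} × {x75, x76}, {h, j} × {x77}, {h} × {x75, x76, x77}, {h, i, j} × {x77}, {h, j} × {x75, x76}, {h, j} × {x75, x76, x77}, {h, i, j} × {x75, x76}, {h, i, j} × {x75, x76, x77}}; |τ_{X×Y}| = 16.

Enumerate products U × V with U ∈ τ_X, V ∈ τ_Y (deduplicated):
  ∅ × ∅ = {} (∅)
  {h} × {x77} = {(h,x77)}
  {h} × {x75, x76} = {(h,x75), (h,x76)}
  {h, j} × {x77} = {(h,x77), (j,x77)}
  {h} × {x75, x76, x77} = {(h,x75), (h,x76), (h,x77)}
  {h, i, j} × {x77} = {(h,x77), (i,x77), (j,x77)}
  {h, j} × {x75, x76} = {(h,x75), (h,x76), (j,x75), (j,x76)}
  {h, j} × {x75, x76, x77} = {(h,x75), (h,x76), (h,x77), (j,x75), (j,x76), (j,x77)}
  {h, i, j} × {x75, x76} = {(h,x75), (h,x76), (i,x75), (i,x76), (j,x75), (j,x76)}
  {h, i, j} × {x75, x76, x77} = {(h,x75), (h,x76), (h,x77), (i,x75), (i,x76), (i,x77), (j,x75), (j,x76), (j,x77)}
These 10 distinct sets form the basis B.
Close under arbitrary unions to get τ_{X×Y}; counting gives |τ_{X×Y}| = 16.


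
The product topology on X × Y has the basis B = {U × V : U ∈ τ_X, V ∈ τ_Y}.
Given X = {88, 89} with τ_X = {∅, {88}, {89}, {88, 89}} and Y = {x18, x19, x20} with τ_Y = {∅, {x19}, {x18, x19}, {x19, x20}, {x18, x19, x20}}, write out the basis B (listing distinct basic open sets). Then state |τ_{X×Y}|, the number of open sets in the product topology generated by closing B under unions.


Basis B = {∅ × ∅, {88} × {x19}, {89} × {x19}, {88} × {x18, x19}, {88} × {x19, x20}, {88, 89} × {x19}, {89} × {x18, x19}, {89} × {x19, x20}, {88} × {x18, x19, x20}, {89} × {x18, x19, x20}, {88, 89} × {x18, x19}, {88, 89} × {x19, x20}, {88, 89} × {x18, x19, x20}}; |τ_{X×Y}| = 25.

Enumerate products U × V with U ∈ τ_X, V ∈ τ_Y (deduplicated):
  ∅ × ∅ = {} (∅)
  {88} × {x19} = {(88,x19)}
  {89} × {x19} = {(89,x19)}
  {88} × {x18, x19} = {(88,x18), (88,x19)}
  {88} × {x19, x20} = {(88,x19), (88,x20)}
  {88, 89} × {x19} = {(88,x19), (89,x19)}
  {89} × {x18, x19} = {(89,x18), (89,x19)}
  {89} × {x19, x20} = {(89,x19), (89,x20)}
  {88} × {x18, x19, x20} = {(88,x18), (88,x19), (88,x20)}
  {89} × {x18, x19, x20} = {(89,x18), (89,x19), (89,x20)}
  {88, 89} × {x18, x19} = {(88,x18), (88,x19), (89,x18), (89,x19)}
  {88, 89} × {x19, x20} = {(88,x19), (88,x20), (89,x19), (89,x20)}
  {88, 89} × {x18, x19, x20} = {(88,x18), (88,x19), (88,x20), (89,x18), (89,x19), (89,x20)}
These 13 distinct sets form the basis B.
Close under arbitrary unions to get τ_{X×Y}; counting gives |τ_{X×Y}| = 25.


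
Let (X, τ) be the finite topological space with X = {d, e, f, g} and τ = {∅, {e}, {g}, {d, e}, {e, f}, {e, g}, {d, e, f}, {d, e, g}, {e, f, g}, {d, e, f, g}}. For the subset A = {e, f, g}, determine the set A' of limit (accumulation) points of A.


A' = {d, f}

For each x ∈ X, list the open sets U ∈ τ with x ∈ U, then check whether U ∩ (A ∖ {x}) ≠ ∅ for every such U.
  x = d: opens ∋ x are {d, e}, {d, e, f}, {d, e, g}, {d, e, f, g}; each meets A ∖ {d}, so x IS a limit point.
  x = e: open {e} ∋ x has {e} ∩ (A ∖ {e}) = ∅, so x is NOT a limit point.
  x = f: opens ∋ x are {e, f}, {d, e, f}, {e, f, g}, {d, e, f, g}; each meets A ∖ {f}, so x IS a limit point.
  x = g: open {g} ∋ x has {g} ∩ (A ∖ {g}) = ∅, so x is NOT a limit point.
Collecting: A' = {d, f}.


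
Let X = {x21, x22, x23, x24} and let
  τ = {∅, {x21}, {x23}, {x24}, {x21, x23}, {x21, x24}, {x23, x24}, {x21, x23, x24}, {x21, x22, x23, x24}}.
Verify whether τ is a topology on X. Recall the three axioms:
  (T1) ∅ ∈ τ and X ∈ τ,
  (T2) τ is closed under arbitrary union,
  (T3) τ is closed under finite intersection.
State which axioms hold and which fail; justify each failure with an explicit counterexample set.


τ IS a topology on X.

Axiom (T1): ∅ ∈ τ? Yes; X ∈ τ? Yes.
Axiom (T2/T3): check pairwise unions and intersections of members of τ.
All pairwise intersections and unions checked — each lies in τ. Therefore τ satisfies (T1), (T2), (T3): it IS a topology on X.


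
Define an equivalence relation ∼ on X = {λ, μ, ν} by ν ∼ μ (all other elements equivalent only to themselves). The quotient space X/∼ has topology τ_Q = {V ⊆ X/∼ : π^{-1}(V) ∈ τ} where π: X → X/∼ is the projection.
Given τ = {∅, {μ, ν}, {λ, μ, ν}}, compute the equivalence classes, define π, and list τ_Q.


X/∼ = {[λ], [μ=ν]}; |τ_Q| = 3.

Equivalence classes: [λ], [μ=ν].
Quotient map π: X → X/∼ sends λ ↦ [λ], μ ↦ [μ=ν], ν ↦ [μ=ν].
For each subset V ⊆ X/∼, compute π^{-1}(V) ⊆ X and check whether π^{-1}(V) ∈ τ. V is open in τ_Q iff π^{-1}(V) ∈ τ.
  V = {}: π^{-1}(V) = ∅ ∈ τ ✓.
  V = {[λ]}: π^{-1}(V) = {λ} ∉ τ ✗.
  V = {[μ=ν]}: π^{-1}(V) = {μ, ν} ∈ τ ✓.
  V = {[λ], [μ=ν]}: π^{-1}(V) = {λ, μ, ν} ∈ τ ✓.
Open sets in the quotient: τ_Q = {{}, {[μ=ν]}, {[λ], [μ=ν]}} (3 elements).


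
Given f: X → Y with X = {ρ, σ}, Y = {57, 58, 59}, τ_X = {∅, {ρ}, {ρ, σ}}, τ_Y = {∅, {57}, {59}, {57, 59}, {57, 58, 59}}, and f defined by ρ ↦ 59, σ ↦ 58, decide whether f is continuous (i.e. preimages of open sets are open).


f IS continuous.

Compute f^{-1}(U) for each U ∈ τ_Y:
  U = ∅: f^{-1}(U) = ∅ ∈ τ_X ✓.
  U = {57}: f^{-1}(U) = ∅ ∈ τ_X ✓.
  U = {59}: f^{-1}(U) = {ρ} ∈ τ_X ✓.
  U = {57, 59}: f^{-1}(U) = {ρ} ∈ τ_X ✓.
  U = {57, 58, 59}: f^{-1}(U) = {ρ, σ} ∈ τ_X ✓.
Every preimage lies in τ_X, so f IS continuous.


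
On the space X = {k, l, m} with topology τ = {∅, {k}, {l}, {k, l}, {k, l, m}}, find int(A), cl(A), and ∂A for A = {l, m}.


int(A) = {l}, cl(A) = {l, m}, ∂A = {m}.

Closed sets in (X, τ) are complements of opens:
  closed(X, τ) = {∅, {m}, {k, m}, {l, m}, {k, l, m}}.
int(A) = ⋃ {U ∈ τ : U ⊆ A}. Opens contained in A: ∅, {l}.
Taking the union of these: int(A) = {l}.
cl(A) = ⋂ {C closed : A ⊆ C}. Closed sets containing A: {l, m}, {k, l, m}.
Intersecting these: cl(A) = {l, m}.
∂A = cl(A) ∖ int(A) = {l, m} ∖ {l} = {m}.


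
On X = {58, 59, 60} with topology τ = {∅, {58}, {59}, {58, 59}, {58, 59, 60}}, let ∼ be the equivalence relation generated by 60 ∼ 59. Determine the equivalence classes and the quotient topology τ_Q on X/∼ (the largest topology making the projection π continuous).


X/∼ = {[58], [59=60]}; |τ_Q| = 3.

Equivalence classes: [58], [59=60].
Quotient map π: X → X/∼ sends 58 ↦ [58], 59 ↦ [59=60], 60 ↦ [59=60].
For each subset V ⊆ X/∼, compute π^{-1}(V) ⊆ X and check whether π^{-1}(V) ∈ τ. V is open in τ_Q iff π^{-1}(V) ∈ τ.
  V = {}: π^{-1}(V) = ∅ ∈ τ ✓.
  V = {[58]}: π^{-1}(V) = {58} ∈ τ ✓.
  V = {[59=60]}: π^{-1}(V) = {59, 60} ∉ τ ✗.
  V = {[58], [59=60]}: π^{-1}(V) = {58, 59, 60} ∈ τ ✓.
Open sets in the quotient: τ_Q = {{}, {[58]}, {[58], [59=60]}} (3 elements).


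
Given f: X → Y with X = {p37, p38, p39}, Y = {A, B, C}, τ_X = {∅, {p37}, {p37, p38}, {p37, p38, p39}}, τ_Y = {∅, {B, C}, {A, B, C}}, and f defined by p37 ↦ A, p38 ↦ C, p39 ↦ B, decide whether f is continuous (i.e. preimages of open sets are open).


f is NOT continuous.

Compute f^{-1}(U) for each U ∈ τ_Y:
  U = ∅: f^{-1}(U) = ∅ ∈ τ_X ✓.
  U = {B, C}: f^{-1}(U) = {p38, p39} ∉ τ_X ✗.
  U = {A, B, C}: f^{-1}(U) = {p37, p38, p39} ∈ τ_X ✓.
Found U = {B, C} with f^{-1}(U) = {p38, p39} not in τ_X. Therefore f is NOT continuous.


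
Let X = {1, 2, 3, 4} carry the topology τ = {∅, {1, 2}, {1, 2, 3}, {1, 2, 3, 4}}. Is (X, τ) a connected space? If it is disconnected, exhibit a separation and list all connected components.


(X, τ) is connected.

Find clopen sets (U ∈ τ with X ∖ U ∈ τ):
  U = ∅, X ∖ U = {1, 2, 3, 4} — both open, so U is clopen.
  U = {1, 2, 3, 4}, X ∖ U = ∅ — both open, so U is clopen.
Only trivial clopens (∅ and X) exist, so (X, τ) is connected.
Compute connected components by grouping points that agree on all clopens:
  component: {1, 2, 3, 4}


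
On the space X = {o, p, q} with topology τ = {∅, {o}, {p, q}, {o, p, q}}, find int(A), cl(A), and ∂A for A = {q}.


int(A) = ∅, cl(A) = {p, q}, ∂A = {p, q}.

Closed sets in (X, τ) are complements of opens:
  closed(X, τ) = {∅, {o}, {p, q}, {o, p, q}}.
int(A) = ⋃ {U ∈ τ : U ⊆ A}. Opens contained in A: ∅.
Taking the union of these: int(A) = ∅.
cl(A) = ⋂ {C closed : A ⊆ C}. Closed sets containing A: {p, q}, {o, p, q}.
Intersecting these: cl(A) = {p, q}.
∂A = cl(A) ∖ int(A) = {p, q} ∖ ∅ = {p, q}.


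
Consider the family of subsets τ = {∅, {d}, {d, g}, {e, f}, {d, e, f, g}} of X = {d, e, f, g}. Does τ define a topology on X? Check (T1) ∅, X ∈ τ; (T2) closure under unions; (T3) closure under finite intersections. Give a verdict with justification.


τ is NOT a topology on X.

Axiom (T1): ∅ ∈ τ? Yes; X ∈ τ? Yes.
Axiom (T2/T3): check pairwise unions and intersections of members of τ.
Counterexample for (T2): {d} ∪ {e, f} = {d, e, f} ∉ τ. Therefore τ is NOT a topology.


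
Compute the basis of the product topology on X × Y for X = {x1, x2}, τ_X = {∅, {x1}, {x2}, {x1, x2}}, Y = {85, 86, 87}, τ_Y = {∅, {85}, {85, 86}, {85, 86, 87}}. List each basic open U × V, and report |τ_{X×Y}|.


Basis B = {∅ × ∅, {x1} × {85}, {x2} × {85}, {x1} × {85, 86}, {x1, x2} × {85}, {x2} × {85, 86}, {x1} × {85, 86, 87}, {x2} × {85, 86, 87}, {x1, x2} × {85, 86}, {x1, x2} × {85, 86, 87}}; |τ_{X×Y}| = 16.

Enumerate products U × V with U ∈ τ_X, V ∈ τ_Y (deduplicated):
  ∅ × ∅ = {} (∅)
  {x1} × {85} = {(x1,85)}
  {x2} × {85} = {(x2,85)}
  {x1} × {85, 86} = {(x1,85), (x1,86)}
  {x1, x2} × {85} = {(x1,85), (x2,85)}
  {x2} × {85, 86} = {(x2,85), (x2,86)}
  {x1} × {85, 86, 87} = {(x1,85), (x1,86), (x1,87)}
  {x2} × {85, 86, 87} = {(x2,85), (x2,86), (x2,87)}
  {x1, x2} × {85, 86} = {(x1,85), (x1,86), (x2,85), (x2,86)}
  {x1, x2} × {85, 86, 87} = {(x1,85), (x1,86), (x1,87), (x2,85), (x2,86), (x2,87)}
These 10 distinct sets form the basis B.
Close under arbitrary unions to get τ_{X×Y}; counting gives |τ_{X×Y}| = 16.


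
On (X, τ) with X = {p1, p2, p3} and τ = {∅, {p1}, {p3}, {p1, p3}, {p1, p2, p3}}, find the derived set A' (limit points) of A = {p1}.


A' = {p2}

For each x ∈ X, list the open sets U ∈ τ with x ∈ U, then check whether U ∩ (A ∖ {x}) ≠ ∅ for every such U.
  x = p1: open {p1} ∋ x has {p1} ∩ (A ∖ {p1}) = ∅, so x is NOT a limit point.
  x = p2: opens ∋ x are {p1, p2, p3}; each meets A ∖ {p2}, so x IS a limit point.
  x = p3: open {p3} ∋ x has {p3} ∩ (A ∖ {p3}) = ∅, so x is NOT a limit point.
Collecting: A' = {p2}.


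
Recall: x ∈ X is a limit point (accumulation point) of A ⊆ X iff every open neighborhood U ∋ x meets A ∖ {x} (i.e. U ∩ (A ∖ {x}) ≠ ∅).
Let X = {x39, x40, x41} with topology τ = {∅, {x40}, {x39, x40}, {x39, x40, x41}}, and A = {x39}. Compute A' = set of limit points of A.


A' = {x41}

For each x ∈ X, list the open sets U ∈ τ with x ∈ U, then check whether U ∩ (A ∖ {x}) ≠ ∅ for every such U.
  x = x39: open {x39, x40} ∋ x has {x39, x40} ∩ (A ∖ {x39}) = ∅, so x is NOT a limit point.
  x = x40: open {x40} ∋ x has {x40} ∩ (A ∖ {x40}) = ∅, so x is NOT a limit point.
  x = x41: opens ∋ x are {x39, x40, x41}; each meets A ∖ {x41}, so x IS a limit point.
Collecting: A' = {x41}.


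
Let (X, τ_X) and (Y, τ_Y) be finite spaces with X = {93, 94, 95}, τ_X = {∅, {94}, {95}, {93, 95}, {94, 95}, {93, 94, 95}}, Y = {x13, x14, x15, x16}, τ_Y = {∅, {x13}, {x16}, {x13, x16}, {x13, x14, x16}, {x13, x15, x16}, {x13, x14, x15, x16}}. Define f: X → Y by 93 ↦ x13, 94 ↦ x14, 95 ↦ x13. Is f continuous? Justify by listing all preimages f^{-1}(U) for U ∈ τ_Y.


f IS continuous.

Compute f^{-1}(U) for each U ∈ τ_Y:
  U = ∅: f^{-1}(U) = ∅ ∈ τ_X ✓.
  U = {x13}: f^{-1}(U) = {93, 95} ∈ τ_X ✓.
  U = {x16}: f^{-1}(U) = ∅ ∈ τ_X ✓.
  U = {x13, x16}: f^{-1}(U) = {93, 95} ∈ τ_X ✓.
  U = {x13, x14, x16}: f^{-1}(U) = {93, 94, 95} ∈ τ_X ✓.
  U = {x13, x15, x16}: f^{-1}(U) = {93, 95} ∈ τ_X ✓.
  U = {x13, x14, x15, x16}: f^{-1}(U) = {93, 94, 95} ∈ τ_X ✓.
Every preimage lies in τ_X, so f IS continuous.


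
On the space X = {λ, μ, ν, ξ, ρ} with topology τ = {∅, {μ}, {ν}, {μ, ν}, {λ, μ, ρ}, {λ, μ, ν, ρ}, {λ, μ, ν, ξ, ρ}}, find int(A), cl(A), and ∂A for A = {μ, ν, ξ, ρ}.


int(A) = {μ, ν}, cl(A) = {λ, μ, ν, ξ, ρ}, ∂A = {λ, ξ, ρ}.

Closed sets in (X, τ) are complements of opens:
  closed(X, τ) = {∅, {ξ}, {ν, ξ}, {λ, ξ, ρ}, {λ, μ, ξ, ρ}, {λ, ν, ξ, ρ}, {λ, μ, ν, ξ, ρ}}.
int(A) = ⋃ {U ∈ τ : U ⊆ A}. Opens contained in A: ∅, {μ}, {ν}, {μ, ν}.
Taking the union of these: int(A) = {μ, ν}.
cl(A) = ⋂ {C closed : A ⊆ C}. Closed sets containing A: {λ, μ, ν, ξ, ρ}.
Intersecting these: cl(A) = {λ, μ, ν, ξ, ρ}.
∂A = cl(A) ∖ int(A) = {λ, μ, ν, ξ, ρ} ∖ {μ, ν} = {λ, ξ, ρ}.
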